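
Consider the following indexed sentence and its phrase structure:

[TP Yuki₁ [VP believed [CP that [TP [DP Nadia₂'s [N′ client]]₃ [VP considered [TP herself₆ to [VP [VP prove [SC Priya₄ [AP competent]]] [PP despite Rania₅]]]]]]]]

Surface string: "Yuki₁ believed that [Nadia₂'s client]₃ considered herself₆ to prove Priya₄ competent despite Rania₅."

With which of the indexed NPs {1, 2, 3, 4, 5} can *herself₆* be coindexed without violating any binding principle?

{3}

*herself* is an anaphor, so Principle A applies: it must be bound in its binding domain.
Binding domain of *herself₆*: the embedded TP, whose subject is [Nadia₂'s client]₃.
*Yuki₁* c-commands the anaphor but is outside its binding domain → cannot satisfy Principle A.
*Nadia₂* does not c-command the anaphor → cannot bind it.
*[Nadia₂'s client]₃* c-commands the anaphor within its binding domain → licit binder.
*Priya₄* does not c-command the anaphor → cannot bind it.
*Rania₅* does not c-command the anaphor → cannot bind it.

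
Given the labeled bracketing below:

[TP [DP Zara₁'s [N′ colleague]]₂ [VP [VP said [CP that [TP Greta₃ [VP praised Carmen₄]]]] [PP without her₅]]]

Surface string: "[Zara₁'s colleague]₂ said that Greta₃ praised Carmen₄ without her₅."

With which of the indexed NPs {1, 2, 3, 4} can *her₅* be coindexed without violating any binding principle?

*her* is a pronoun, so Principle B applies: it must be free in its binding domain.
Binding domain of *her₅*: the matrix TP, whose subject is [Zara₁'s colleague]₂.
*Zara₁* and the pronoun do not c-command one another → neither Principle B nor Principle C is at stake; coindexation permitted.
*[Zara₁'s colleague]₂* c-commands the pronoun within its binding domain → coindexation would violate Principle B.
*Greta₃* and the pronoun do not c-command one another → neither Principle B nor Principle C is at stake; coindexation permitted.
*Carmen₄* and the pronoun do not c-command one another → neither Principle B nor Principle C is at stake; coindexation permitted.

{1, 3, 4}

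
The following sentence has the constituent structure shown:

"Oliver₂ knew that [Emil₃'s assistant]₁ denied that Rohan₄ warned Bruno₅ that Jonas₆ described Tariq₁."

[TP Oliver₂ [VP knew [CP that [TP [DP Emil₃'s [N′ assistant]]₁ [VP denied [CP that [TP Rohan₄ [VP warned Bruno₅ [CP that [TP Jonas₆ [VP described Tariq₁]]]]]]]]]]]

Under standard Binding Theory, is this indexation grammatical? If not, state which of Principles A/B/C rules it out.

Principle C

The two coindexed NPs are *[Emil₃'s assistant]₁* and *Tariq₁*.
*Tariq₁* is an R-expression. Principle C requires it to be free everywhere.
*[Emil₃'s assistant]₁* c-commands it and carries the same index.
The R-expression is bound → Principle C violation.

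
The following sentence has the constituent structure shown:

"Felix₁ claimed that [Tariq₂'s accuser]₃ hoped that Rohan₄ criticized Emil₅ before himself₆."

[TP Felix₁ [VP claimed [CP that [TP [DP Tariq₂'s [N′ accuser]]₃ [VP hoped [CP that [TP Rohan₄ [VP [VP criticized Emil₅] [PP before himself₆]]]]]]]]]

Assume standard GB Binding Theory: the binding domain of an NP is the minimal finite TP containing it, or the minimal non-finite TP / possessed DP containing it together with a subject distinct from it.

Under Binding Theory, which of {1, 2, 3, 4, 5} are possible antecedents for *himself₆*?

*himself* is an anaphor, so Principle A applies: it must be bound in its binding domain.
Binding domain of *himself₆*: the embedded TP, whose subject is Rohan₄.
*Felix₁* c-commands the anaphor but is outside its binding domain → cannot satisfy Principle A.
*Tariq₂* does not c-command the anaphor → cannot bind it.
*[Tariq₂'s accuser]₃* c-commands the anaphor but is outside its binding domain → cannot satisfy Principle A.
*Rohan₄* c-commands the anaphor within its binding domain → licit binder.
*Emil₅* does not c-command the anaphor → cannot bind it.

{4}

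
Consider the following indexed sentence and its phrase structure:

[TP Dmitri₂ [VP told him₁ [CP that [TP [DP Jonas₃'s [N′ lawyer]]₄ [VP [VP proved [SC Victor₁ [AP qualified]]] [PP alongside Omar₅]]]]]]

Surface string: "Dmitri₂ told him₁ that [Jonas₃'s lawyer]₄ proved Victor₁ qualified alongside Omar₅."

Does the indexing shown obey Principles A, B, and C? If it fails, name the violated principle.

Principle C

The two coindexed NPs are *him₁* and *Victor₁*.
*Victor₁* is an R-expression. Principle C requires it to be free everywhere.
*him₁* c-commands it and carries the same index.
The R-expression is bound → Principle C violation.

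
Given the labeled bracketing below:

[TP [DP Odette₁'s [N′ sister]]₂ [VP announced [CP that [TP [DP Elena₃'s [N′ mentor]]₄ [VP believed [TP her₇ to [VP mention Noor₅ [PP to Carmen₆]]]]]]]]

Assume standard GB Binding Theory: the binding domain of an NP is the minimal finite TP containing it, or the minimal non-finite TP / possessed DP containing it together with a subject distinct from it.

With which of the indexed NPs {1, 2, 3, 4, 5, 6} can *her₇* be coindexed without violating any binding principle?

*her* is a pronoun, so Principle B applies: it must be free in its binding domain.
Binding domain of *her₇*: the embedded TP, whose subject is [Elena₃'s mentor]₄.
*Odette₁* and the pronoun do not c-command one another → neither Principle B nor Principle C is at stake; coindexation permitted.
*[Odette₁'s sister]₂* c-commands the pronoun but from outside its binding domain, and is not c-commanded by it → coindexation permitted.
*Elena₃* and the pronoun do not c-command one another → neither Principle B nor Principle C is at stake; coindexation permitted.
*[Elena₃'s mentor]₄* c-commands the pronoun within its binding domain → coindexation would violate Principle B.
*Noor₅*: the pronoun c-commands this R-expression → coindexation would violate Principle C on *Noor₅*.
*Carmen₆*: the pronoun c-commands this R-expression → coindexation would violate Principle C on *Carmen₆*.

{1, 2, 3}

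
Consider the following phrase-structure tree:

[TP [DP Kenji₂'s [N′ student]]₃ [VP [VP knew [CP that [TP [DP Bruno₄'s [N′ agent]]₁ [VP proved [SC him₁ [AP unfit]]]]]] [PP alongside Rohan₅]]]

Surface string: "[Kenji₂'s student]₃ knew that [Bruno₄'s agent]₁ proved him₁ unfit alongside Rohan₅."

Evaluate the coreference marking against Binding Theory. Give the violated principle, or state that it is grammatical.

The two coindexed NPs are *[Bruno₄'s agent]₁* and *him₁*.
*him₁* is a pronoun. Its binding domain is the embedded TP, whose subject is [Bruno₄'s agent]₁.
*[Bruno₄'s agent]₁* c-commands it within that domain and carries the same index.
The pronoun is locally bound → Principle B violation.

Principle B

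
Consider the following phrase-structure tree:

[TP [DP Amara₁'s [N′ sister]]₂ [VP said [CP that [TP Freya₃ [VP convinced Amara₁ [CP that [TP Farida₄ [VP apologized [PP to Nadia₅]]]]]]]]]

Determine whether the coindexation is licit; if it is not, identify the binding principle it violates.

grammatical

The two coindexed NPs are *Amara₁* and *Amara₁*.
*Amara₁* is an R-expression; no coindexed NP c-commands it, so Principle C holds.
*Amara₁* is an R-expression; *Amara₁* does not c-command it, and no other NP shares its index, so Principle C is satisfied.
All principles are respected.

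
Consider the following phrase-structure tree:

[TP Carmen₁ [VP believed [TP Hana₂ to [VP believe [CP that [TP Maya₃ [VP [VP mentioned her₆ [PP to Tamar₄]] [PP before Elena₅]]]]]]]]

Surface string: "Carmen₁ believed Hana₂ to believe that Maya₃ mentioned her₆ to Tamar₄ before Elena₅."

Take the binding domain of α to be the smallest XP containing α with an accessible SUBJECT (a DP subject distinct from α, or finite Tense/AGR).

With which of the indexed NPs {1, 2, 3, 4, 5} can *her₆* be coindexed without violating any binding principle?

*her* is a pronoun, so Principle B applies: it must be free in its binding domain.
Binding domain of *her₆*: the embedded TP, whose subject is Maya₃.
*Carmen₁* c-commands the pronoun but from outside its binding domain, and is not c-commanded by it → coindexation permitted.
*Hana₂* c-commands the pronoun but from outside its binding domain, and is not c-commanded by it → coindexation permitted.
*Maya₃* c-commands the pronoun within its binding domain → coindexation would violate Principle B.
*Tamar₄*: the pronoun c-commands this R-expression → coindexation would violate Principle C on *Tamar₄*.
*Elena₅* and the pronoun do not c-command one another → neither Principle B nor Principle C is at stake; coindexation permitted.

{1, 2, 5}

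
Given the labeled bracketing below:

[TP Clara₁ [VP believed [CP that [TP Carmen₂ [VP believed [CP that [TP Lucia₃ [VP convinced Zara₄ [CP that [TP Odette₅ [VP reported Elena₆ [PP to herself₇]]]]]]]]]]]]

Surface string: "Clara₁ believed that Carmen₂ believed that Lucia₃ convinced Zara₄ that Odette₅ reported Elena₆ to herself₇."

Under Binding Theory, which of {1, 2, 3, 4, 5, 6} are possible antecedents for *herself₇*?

*herself* is an anaphor, so Principle A applies: it must be bound in its binding domain.
Binding domain of *herself₇*: the embedded TP, whose subject is Odette₅.
*Clara₁* c-commands the anaphor but is outside its binding domain → cannot satisfy Principle A.
*Carmen₂* c-commands the anaphor but is outside its binding domain → cannot satisfy Principle A.
*Lucia₃* c-commands the anaphor but is outside its binding domain → cannot satisfy Principle A.
*Zara₄* c-commands the anaphor but is outside its binding domain → cannot satisfy Principle A.
*Odette₅* c-commands the anaphor within its binding domain → licit binder.
*Elena₆* c-commands the anaphor within its binding domain → licit binder.

{5, 6}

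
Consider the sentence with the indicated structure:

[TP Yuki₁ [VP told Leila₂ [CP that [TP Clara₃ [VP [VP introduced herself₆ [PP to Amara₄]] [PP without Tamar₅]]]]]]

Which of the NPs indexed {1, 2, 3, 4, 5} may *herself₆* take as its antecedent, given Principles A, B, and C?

{3}

*herself* is an anaphor, so Principle A applies: it must be bound in its binding domain.
Binding domain of *herself₆*: the embedded TP, whose subject is Clara₃.
*Yuki₁* c-commands the anaphor but is outside its binding domain → cannot satisfy Principle A.
*Leila₂* c-commands the anaphor but is outside its binding domain → cannot satisfy Principle A.
*Clara₃* c-commands the anaphor within its binding domain → licit binder.
*Amara₄* does not c-command the anaphor → cannot bind it.
*Tamar₅* does not c-command the anaphor → cannot bind it.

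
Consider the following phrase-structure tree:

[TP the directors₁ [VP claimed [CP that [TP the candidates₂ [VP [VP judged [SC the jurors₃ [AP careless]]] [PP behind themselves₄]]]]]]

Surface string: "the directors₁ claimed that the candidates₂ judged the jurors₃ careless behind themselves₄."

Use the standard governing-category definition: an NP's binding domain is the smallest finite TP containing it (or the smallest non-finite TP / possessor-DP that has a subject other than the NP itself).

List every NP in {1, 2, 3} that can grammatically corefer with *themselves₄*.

{2}

*themselves* is an anaphor, so Principle A applies: it must be bound in its binding domain.
Binding domain of *themselves₄*: the embedded TP, whose subject is the candidates₂.
*the directors₁* c-commands the anaphor but is outside its binding domain → cannot satisfy Principle A.
*the candidates₂* c-commands the anaphor within its binding domain → licit binder.
*the jurors₃* does not c-command the anaphor → cannot bind it.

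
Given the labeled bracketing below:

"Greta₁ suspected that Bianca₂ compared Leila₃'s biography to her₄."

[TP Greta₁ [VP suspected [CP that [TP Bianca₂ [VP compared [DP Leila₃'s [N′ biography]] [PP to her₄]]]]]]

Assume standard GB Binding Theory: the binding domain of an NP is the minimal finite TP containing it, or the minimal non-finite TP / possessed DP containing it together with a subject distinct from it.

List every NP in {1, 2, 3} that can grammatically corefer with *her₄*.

*her* is a pronoun, so Principle B applies: it must be free in its binding domain.
Binding domain of *her₄*: the embedded TP, whose subject is Bianca₂.
*Greta₁* c-commands the pronoun but from outside its binding domain, and is not c-commanded by it → coindexation permitted.
*Bianca₂* c-commands the pronoun within its binding domain → coindexation would violate Principle B.
*Leila₃* and the pronoun do not c-command one another → neither Principle B nor Principle C is at stake; coindexation permitted.

{1, 3}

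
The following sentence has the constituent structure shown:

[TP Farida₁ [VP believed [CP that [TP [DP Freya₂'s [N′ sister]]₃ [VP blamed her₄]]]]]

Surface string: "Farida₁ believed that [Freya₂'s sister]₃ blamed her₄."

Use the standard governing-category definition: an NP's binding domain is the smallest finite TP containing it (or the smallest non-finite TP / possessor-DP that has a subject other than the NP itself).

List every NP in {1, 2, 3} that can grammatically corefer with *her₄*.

*her* is a pronoun, so Principle B applies: it must be free in its binding domain.
Binding domain of *her₄*: the embedded TP, whose subject is [Freya₂'s sister]₃.
*Farida₁* c-commands the pronoun but from outside its binding domain, and is not c-commanded by it → coindexation permitted.
*Freya₂* and the pronoun do not c-command one another → neither Principle B nor Principle C is at stake; coindexation permitted.
*[Freya₂'s sister]₃* c-commands the pronoun within its binding domain → coindexation would violate Principle B.

{1, 2}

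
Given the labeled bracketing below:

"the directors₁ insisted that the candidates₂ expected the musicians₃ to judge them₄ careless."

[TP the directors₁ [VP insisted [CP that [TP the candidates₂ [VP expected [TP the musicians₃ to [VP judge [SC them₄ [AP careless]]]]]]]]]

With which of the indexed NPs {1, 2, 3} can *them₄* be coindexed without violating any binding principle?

{1, 2}

*them* is a pronoun, so Principle B applies: it must be free in its binding domain.
Binding domain of *them₄*: the embedded TP, whose subject is the musicians₃.
*the directors₁* c-commands the pronoun but from outside its binding domain, and is not c-commanded by it → coindexation permitted.
*the candidates₂* c-commands the pronoun but from outside its binding domain, and is not c-commanded by it → coindexation permitted.
*the musicians₃* c-commands the pronoun within its binding domain → coindexation would violate Principle B.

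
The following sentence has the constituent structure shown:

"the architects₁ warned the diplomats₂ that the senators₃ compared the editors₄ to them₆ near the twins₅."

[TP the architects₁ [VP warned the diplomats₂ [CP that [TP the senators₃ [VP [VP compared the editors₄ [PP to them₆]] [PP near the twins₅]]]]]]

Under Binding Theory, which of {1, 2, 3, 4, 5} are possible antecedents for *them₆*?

{1, 2, 5}

*them* is a pronoun, so Principle B applies: it must be free in its binding domain.
Binding domain of *them₆*: the embedded TP, whose subject is the senators₃.
*the architects₁* c-commands the pronoun but from outside its binding domain, and is not c-commanded by it → coindexation permitted.
*the diplomats₂* c-commands the pronoun but from outside its binding domain, and is not c-commanded by it → coindexation permitted.
*the senators₃* c-commands the pronoun within its binding domain → coindexation would violate Principle B.
*the editors₄* c-commands the pronoun within its binding domain → coindexation would violate Principle B.
*the twins₅* and the pronoun do not c-command one another → neither Principle B nor Principle C is at stake; coindexation permitted.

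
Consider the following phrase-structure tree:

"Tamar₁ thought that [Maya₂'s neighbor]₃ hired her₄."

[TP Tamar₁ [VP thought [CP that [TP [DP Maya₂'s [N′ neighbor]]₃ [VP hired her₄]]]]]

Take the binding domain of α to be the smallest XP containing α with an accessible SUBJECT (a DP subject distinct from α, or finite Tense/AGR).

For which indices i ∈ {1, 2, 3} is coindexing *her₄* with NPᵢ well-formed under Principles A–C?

*her* is a pronoun, so Principle B applies: it must be free in its binding domain.
Binding domain of *her₄*: the embedded TP, whose subject is [Maya₂'s neighbor]₃.
*Tamar₁* c-commands the pronoun but from outside its binding domain, and is not c-commanded by it → coindexation permitted.
*Maya₂* and the pronoun do not c-command one another → neither Principle B nor Principle C is at stake; coindexation permitted.
*[Maya₂'s neighbor]₃* c-commands the pronoun within its binding domain → coindexation would violate Principle B.

{1, 2}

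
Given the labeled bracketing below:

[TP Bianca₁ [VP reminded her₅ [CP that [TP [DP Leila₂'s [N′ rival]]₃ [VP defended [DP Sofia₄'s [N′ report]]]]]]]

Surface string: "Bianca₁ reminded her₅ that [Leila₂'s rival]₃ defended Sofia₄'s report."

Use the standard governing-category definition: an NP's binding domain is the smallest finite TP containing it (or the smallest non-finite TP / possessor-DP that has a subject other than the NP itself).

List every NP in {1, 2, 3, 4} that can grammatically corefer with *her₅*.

none

*her* is a pronoun, so Principle B applies: it must be free in its binding domain.
Binding domain of *her₅*: the matrix TP, whose subject is Bianca₁.
*Bianca₁* c-commands the pronoun within its binding domain → coindexation would violate Principle B.
*Leila₂*: the pronoun c-commands this R-expression → coindexation would violate Principle C on *Leila₂*.
*[Leila₂'s rival]₃*: the pronoun c-commands this R-expression → coindexation would violate Principle C on *[Leila₂'s rival]₃*.
*Sofia₄*: the pronoun c-commands this R-expression → coindexation would violate Principle C on *Sofia₄*.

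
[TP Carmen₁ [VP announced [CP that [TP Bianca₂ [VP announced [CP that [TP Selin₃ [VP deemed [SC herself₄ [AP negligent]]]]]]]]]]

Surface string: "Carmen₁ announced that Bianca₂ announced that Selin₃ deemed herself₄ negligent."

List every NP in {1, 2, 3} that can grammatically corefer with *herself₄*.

{3}

*herself* is an anaphor, so Principle A applies: it must be bound in its binding domain.
Binding domain of *herself₄*: the embedded TP, whose subject is Selin₃.
*Carmen₁* c-commands the anaphor but is outside its binding domain → cannot satisfy Principle A.
*Bianca₂* c-commands the anaphor but is outside its binding domain → cannot satisfy Principle A.
*Selin₃* c-commands the anaphor within its binding domain → licit binder.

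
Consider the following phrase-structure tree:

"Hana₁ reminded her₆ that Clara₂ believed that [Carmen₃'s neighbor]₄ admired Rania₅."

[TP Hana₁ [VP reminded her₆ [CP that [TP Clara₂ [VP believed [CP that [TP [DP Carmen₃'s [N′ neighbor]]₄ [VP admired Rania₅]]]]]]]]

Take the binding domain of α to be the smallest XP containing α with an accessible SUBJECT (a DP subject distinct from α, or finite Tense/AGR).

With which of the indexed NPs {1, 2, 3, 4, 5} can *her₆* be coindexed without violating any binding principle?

none

*her* is a pronoun, so Principle B applies: it must be free in its binding domain.
Binding domain of *her₆*: the matrix TP, whose subject is Hana₁.
*Hana₁* c-commands the pronoun within its binding domain → coindexation would violate Principle B.
*Clara₂*: the pronoun c-commands this R-expression → coindexation would violate Principle C on *Clara₂*.
*Carmen₃*: the pronoun c-commands this R-expression → coindexation would violate Principle C on *Carmen₃*.
*[Carmen₃'s neighbor]₄*: the pronoun c-commands this R-expression → coindexation would violate Principle C on *[Carmen₃'s neighbor]₄*.
*Rania₅*: the pronoun c-commands this R-expression → coindexation would violate Principle C on *Rania₅*.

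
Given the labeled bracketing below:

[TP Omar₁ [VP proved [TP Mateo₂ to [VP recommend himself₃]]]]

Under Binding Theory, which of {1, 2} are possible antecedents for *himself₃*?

*himself* is an anaphor, so Principle A applies: it must be bound in its binding domain.
Binding domain of *himself₃*: the embedded TP, whose subject is Mateo₂.
*Omar₁* c-commands the anaphor but is outside its binding domain → cannot satisfy Principle A.
*Mateo₂* c-commands the anaphor within its binding domain → licit binder.

{2}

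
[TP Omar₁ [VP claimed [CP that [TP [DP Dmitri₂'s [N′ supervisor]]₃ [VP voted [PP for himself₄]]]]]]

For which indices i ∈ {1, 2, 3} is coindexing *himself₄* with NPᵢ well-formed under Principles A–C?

*himself* is an anaphor, so Principle A applies: it must be bound in its binding domain.
Binding domain of *himself₄*: the embedded TP, whose subject is [Dmitri₂'s supervisor]₃.
*Omar₁* c-commands the anaphor but is outside its binding domain → cannot satisfy Principle A.
*Dmitri₂* does not c-command the anaphor → cannot bind it.
*[Dmitri₂'s supervisor]₃* c-commands the anaphor within its binding domain → licit binder.

{3}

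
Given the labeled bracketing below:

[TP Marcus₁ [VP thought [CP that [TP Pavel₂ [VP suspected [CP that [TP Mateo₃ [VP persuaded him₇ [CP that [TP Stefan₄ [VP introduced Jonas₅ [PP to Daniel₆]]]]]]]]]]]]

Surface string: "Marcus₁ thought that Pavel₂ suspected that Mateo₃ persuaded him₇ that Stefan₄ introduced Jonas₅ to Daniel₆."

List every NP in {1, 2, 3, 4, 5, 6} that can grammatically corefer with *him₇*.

*him* is a pronoun, so Principle B applies: it must be free in its binding domain.
Binding domain of *him₇*: the embedded TP, whose subject is Mateo₃.
*Marcus₁* c-commands the pronoun but from outside its binding domain, and is not c-commanded by it → coindexation permitted.
*Pavel₂* c-commands the pronoun but from outside its binding domain, and is not c-commanded by it → coindexation permitted.
*Mateo₃* c-commands the pronoun within its binding domain → coindexation would violate Principle B.
*Stefan₄*: the pronoun c-commands this R-expression → coindexation would violate Principle C on *Stefan₄*.
*Jonas₅*: the pronoun c-commands this R-expression → coindexation would violate Principle C on *Jonas₅*.
*Daniel₆*: the pronoun c-commands this R-expression → coindexation would violate Principle C on *Daniel₆*.

{1, 2}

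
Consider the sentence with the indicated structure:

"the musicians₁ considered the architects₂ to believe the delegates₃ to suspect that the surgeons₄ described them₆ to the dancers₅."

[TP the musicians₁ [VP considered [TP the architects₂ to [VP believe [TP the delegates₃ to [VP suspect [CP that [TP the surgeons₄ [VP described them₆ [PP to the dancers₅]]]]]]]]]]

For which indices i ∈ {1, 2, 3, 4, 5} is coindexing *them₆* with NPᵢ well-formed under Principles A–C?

*them* is a pronoun, so Principle B applies: it must be free in its binding domain.
Binding domain of *them₆*: the embedded TP, whose subject is the surgeons₄.
*the musicians₁* c-commands the pronoun but from outside its binding domain, and is not c-commanded by it → coindexation permitted.
*the architects₂* c-commands the pronoun but from outside its binding domain, and is not c-commanded by it → coindexation permitted.
*the delegates₃* c-commands the pronoun but from outside its binding domain, and is not c-commanded by it → coindexation permitted.
*the surgeons₄* c-commands the pronoun within its binding domain → coindexation would violate Principle B.
*the dancers₅*: the pronoun c-commands this R-expression → coindexation would violate Principle C on *the dancers₅*.

{1, 2, 3}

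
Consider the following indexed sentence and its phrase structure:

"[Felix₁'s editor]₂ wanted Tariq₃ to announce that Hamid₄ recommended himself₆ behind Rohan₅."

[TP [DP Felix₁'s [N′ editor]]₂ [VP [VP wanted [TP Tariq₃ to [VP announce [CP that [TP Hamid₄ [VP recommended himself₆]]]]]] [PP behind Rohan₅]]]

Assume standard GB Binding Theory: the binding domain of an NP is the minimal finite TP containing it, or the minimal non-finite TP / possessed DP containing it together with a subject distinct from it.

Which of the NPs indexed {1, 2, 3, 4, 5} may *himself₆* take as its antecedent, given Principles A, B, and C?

*himself* is an anaphor, so Principle A applies: it must be bound in its binding domain.
Binding domain of *himself₆*: the embedded TP, whose subject is Hamid₄.
*Felix₁* does not c-command the anaphor → cannot bind it.
*[Felix₁'s editor]₂* c-commands the anaphor but is outside its binding domain → cannot satisfy Principle A.
*Tariq₃* c-commands the anaphor but is outside its binding domain → cannot satisfy Principle A.
*Hamid₄* c-commands the anaphor within its binding domain → licit binder.
*Rohan₅* does not c-command the anaphor → cannot bind it.

{4}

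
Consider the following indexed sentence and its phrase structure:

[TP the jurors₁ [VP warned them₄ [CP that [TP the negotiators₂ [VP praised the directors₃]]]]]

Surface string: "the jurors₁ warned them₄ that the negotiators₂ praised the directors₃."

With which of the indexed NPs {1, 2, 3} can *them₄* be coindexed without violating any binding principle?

*them* is a pronoun, so Principle B applies: it must be free in its binding domain.
Binding domain of *them₄*: the matrix TP, whose subject is the jurors₁.
*the jurors₁* c-commands the pronoun within its binding domain → coindexation would violate Principle B.
*the negotiators₂*: the pronoun c-commands this R-expression → coindexation would violate Principle C on *the negotiators₂*.
*the directors₃*: the pronoun c-commands this R-expression → coindexation would violate Principle C on *the directors₃*.

none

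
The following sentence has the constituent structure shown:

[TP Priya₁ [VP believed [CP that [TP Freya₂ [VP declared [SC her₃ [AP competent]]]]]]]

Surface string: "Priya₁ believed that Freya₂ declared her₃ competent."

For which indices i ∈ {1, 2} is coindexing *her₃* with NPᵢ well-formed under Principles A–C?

*her* is a pronoun, so Principle B applies: it must be free in its binding domain.
Binding domain of *her₃*: the embedded TP, whose subject is Freya₂.
*Priya₁* c-commands the pronoun but from outside its binding domain, and is not c-commanded by it → coindexation permitted.
*Freya₂* c-commands the pronoun within its binding domain → coindexation would violate Principle B.

{1}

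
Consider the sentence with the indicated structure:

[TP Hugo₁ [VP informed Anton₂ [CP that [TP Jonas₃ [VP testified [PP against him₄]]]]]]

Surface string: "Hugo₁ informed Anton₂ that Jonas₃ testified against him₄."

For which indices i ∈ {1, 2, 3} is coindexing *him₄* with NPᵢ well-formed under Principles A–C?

{1, 2}

*him* is a pronoun, so Principle B applies: it must be free in its binding domain.
Binding domain of *him₄*: the embedded TP, whose subject is Jonas₃.
*Hugo₁* c-commands the pronoun but from outside its binding domain, and is not c-commanded by it → coindexation permitted.
*Anton₂* c-commands the pronoun but from outside its binding domain, and is not c-commanded by it → coindexation permitted.
*Jonas₃* c-commands the pronoun within its binding domain → coindexation would violate Principle B.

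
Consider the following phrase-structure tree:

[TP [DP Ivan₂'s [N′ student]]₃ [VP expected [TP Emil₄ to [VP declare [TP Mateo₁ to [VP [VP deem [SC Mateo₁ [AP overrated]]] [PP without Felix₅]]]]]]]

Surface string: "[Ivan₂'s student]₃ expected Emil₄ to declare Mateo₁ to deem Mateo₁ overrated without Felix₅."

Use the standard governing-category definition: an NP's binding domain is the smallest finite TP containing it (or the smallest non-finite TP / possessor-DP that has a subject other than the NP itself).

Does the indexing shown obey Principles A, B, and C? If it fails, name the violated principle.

Principle C

The two coindexed NPs are *Mateo₁* (the higher occurrence) and *Mateo₁* (the lower occurrence).
*Mateo₁* (the lower occurrence) is an R-expression. Principle C requires it to be free everywhere.
*Mateo₁* (the higher occurrence) c-commands it and carries the same index.
The R-expression is bound → Principle C violation.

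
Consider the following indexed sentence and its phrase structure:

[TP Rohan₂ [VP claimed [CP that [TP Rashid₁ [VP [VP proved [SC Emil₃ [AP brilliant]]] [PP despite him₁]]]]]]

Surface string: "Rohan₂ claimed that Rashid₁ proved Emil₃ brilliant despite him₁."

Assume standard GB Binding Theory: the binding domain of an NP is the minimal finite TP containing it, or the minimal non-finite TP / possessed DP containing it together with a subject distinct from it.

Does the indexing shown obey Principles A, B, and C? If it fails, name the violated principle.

Principle B

The two coindexed NPs are *Rashid₁* and *him₁*.
*him₁* is a pronoun. Its binding domain is the embedded TP, whose subject is Rashid₁.
*Rashid₁* c-commands it within that domain and carries the same index.
The pronoun is locally bound → Principle B violation.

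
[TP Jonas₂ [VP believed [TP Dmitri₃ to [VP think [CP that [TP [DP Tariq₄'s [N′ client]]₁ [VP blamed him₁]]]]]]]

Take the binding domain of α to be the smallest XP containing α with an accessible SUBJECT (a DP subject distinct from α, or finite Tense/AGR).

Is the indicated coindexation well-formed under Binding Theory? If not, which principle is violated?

Principle B

The two coindexed NPs are *[Tariq₄'s client]₁* and *him₁*.
*him₁* is a pronoun. Its binding domain is the embedded TP, whose subject is [Tariq₄'s client]₁.
*[Tariq₄'s client]₁* c-commands it within that domain and carries the same index.
The pronoun is locally bound → Principle B violation.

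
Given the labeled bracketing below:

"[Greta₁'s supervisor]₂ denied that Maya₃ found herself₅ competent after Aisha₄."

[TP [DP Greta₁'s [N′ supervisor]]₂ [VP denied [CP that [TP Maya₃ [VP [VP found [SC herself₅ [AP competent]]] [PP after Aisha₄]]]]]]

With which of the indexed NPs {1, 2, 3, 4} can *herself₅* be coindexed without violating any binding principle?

*herself* is an anaphor, so Principle A applies: it must be bound in its binding domain.
Binding domain of *herself₅*: the embedded TP, whose subject is Maya₃.
*Greta₁* does not c-command the anaphor → cannot bind it.
*[Greta₁'s supervisor]₂* c-commands the anaphor but is outside its binding domain → cannot satisfy Principle A.
*Maya₃* c-commands the anaphor within its binding domain → licit binder.
*Aisha₄* does not c-command the anaphor → cannot bind it.

{3}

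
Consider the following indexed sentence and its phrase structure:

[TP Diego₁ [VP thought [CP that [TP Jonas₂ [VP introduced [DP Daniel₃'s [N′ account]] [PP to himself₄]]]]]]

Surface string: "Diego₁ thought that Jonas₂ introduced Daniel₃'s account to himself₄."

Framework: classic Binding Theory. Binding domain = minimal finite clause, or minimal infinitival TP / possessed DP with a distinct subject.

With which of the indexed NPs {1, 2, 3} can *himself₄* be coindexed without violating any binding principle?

*himself* is an anaphor, so Principle A applies: it must be bound in its binding domain.
Binding domain of *himself₄*: the embedded TP, whose subject is Jonas₂.
*Diego₁* c-commands the anaphor but is outside its binding domain → cannot satisfy Principle A.
*Jonas₂* c-commands the anaphor within its binding domain → licit binder.
*Daniel₃* does not c-command the anaphor → cannot bind it.

{2}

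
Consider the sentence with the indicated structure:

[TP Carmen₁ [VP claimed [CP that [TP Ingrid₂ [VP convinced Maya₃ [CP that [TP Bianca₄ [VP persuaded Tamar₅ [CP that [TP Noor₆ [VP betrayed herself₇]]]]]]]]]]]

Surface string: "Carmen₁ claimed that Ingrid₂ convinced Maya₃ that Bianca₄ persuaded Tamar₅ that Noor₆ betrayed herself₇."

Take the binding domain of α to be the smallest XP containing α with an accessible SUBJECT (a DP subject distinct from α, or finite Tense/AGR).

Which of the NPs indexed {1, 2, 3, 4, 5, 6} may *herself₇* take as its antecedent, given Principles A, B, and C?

{6}

*herself* is an anaphor, so Principle A applies: it must be bound in its binding domain.
Binding domain of *herself₇*: the embedded TP, whose subject is Noor₆.
*Carmen₁* c-commands the anaphor but is outside its binding domain → cannot satisfy Principle A.
*Ingrid₂* c-commands the anaphor but is outside its binding domain → cannot satisfy Principle A.
*Maya₃* c-commands the anaphor but is outside its binding domain → cannot satisfy Principle A.
*Bianca₄* c-commands the anaphor but is outside its binding domain → cannot satisfy Principle A.
*Tamar₅* c-commands the anaphor but is outside its binding domain → cannot satisfy Principle A.
*Noor₆* c-commands the anaphor within its binding domain → licit binder.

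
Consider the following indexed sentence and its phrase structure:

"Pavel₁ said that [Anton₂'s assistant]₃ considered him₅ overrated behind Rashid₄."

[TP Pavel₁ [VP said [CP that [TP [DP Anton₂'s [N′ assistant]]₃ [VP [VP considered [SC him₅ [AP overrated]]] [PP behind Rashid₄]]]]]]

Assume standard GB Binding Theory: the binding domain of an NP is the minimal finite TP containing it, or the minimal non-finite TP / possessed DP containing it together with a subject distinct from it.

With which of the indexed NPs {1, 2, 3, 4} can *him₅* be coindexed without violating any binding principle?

*him* is a pronoun, so Principle B applies: it must be free in its binding domain.
Binding domain of *him₅*: the embedded TP, whose subject is [Anton₂'s assistant]₃.
*Pavel₁* c-commands the pronoun but from outside its binding domain, and is not c-commanded by it → coindexation permitted.
*Anton₂* and the pronoun do not c-command one another → neither Principle B nor Principle C is at stake; coindexation permitted.
*[Anton₂'s assistant]₃* c-commands the pronoun within its binding domain → coindexation would violate Principle B.
*Rashid₄* and the pronoun do not c-command one another → neither Principle B nor Principle C is at stake; coindexation permitted.

{1, 2, 4}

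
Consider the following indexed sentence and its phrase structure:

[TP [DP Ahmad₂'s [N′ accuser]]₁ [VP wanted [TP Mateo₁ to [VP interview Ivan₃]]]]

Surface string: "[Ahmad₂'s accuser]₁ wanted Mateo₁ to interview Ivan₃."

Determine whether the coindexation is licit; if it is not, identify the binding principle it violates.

The two coindexed NPs are *[Ahmad₂'s accuser]₁* and *Mateo₁*.
*Mateo₁* is an R-expression. Principle C requires it to be free everywhere.
*[Ahmad₂'s accuser]₁* c-commands it and carries the same index.
The R-expression is bound → Principle C violation.

Principle C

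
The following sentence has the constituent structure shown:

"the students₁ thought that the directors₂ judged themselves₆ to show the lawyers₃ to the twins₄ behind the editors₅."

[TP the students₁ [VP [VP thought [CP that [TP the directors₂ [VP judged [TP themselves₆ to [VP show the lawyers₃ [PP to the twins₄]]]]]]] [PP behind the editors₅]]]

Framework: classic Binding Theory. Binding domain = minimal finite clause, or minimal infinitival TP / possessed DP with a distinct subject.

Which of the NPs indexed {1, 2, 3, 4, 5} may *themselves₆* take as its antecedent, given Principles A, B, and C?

*themselves* is an anaphor, so Principle A applies: it must be bound in its binding domain.
Binding domain of *themselves₆*: the embedded TP, whose subject is the directors₂.
*the students₁* c-commands the anaphor but is outside its binding domain → cannot satisfy Principle A.
*the directors₂* c-commands the anaphor within its binding domain → licit binder.
*the lawyers₃* does not c-command the anaphor → cannot bind it.
*the twins₄* does not c-command the anaphor → cannot bind it.
*the editors₅* does not c-command the anaphor → cannot bind it.

{2}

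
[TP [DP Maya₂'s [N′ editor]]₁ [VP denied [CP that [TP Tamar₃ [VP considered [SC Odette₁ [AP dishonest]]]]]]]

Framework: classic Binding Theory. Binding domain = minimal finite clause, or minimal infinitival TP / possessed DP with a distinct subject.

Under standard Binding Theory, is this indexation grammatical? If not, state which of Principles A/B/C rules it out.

Principle C

The two coindexed NPs are *[Maya₂'s editor]₁* and *Odette₁*.
*Odette₁* is an R-expression. Principle C requires it to be free everywhere.
*[Maya₂'s editor]₁* c-commands it and carries the same index.
The R-expression is bound → Principle C violation.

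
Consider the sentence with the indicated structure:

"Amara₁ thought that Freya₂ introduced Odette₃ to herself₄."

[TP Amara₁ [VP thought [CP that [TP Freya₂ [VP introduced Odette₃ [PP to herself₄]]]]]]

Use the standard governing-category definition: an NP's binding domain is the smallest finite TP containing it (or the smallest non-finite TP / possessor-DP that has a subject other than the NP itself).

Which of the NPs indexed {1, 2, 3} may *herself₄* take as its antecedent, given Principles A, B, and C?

{2, 3}

*herself* is an anaphor, so Principle A applies: it must be bound in its binding domain.
Binding domain of *herself₄*: the embedded TP, whose subject is Freya₂.
*Amara₁* c-commands the anaphor but is outside its binding domain → cannot satisfy Principle A.
*Freya₂* c-commands the anaphor within its binding domain → licit binder.
*Odette₃* c-commands the anaphor within its binding domain → licit binder.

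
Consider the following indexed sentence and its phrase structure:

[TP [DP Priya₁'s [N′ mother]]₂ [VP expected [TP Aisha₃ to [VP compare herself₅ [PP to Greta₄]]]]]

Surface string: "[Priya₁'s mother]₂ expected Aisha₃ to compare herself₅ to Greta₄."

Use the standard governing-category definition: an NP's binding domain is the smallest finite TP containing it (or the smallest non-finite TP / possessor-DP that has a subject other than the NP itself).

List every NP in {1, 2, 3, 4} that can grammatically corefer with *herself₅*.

{3}

*herself* is an anaphor, so Principle A applies: it must be bound in its binding domain.
Binding domain of *herself₅*: the embedded TP, whose subject is Aisha₃.
*Priya₁* does not c-command the anaphor → cannot bind it.
*[Priya₁'s mother]₂* c-commands the anaphor but is outside its binding domain → cannot satisfy Principle A.
*Aisha₃* c-commands the anaphor within its binding domain → licit binder.
*Greta₄* does not c-command the anaphor → cannot bind it.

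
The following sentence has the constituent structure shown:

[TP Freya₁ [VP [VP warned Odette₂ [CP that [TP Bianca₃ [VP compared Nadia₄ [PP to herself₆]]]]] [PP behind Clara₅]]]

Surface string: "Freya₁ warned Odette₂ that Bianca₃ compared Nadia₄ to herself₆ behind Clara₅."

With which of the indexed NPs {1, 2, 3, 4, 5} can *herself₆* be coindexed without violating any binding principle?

{3, 4}

*herself* is an anaphor, so Principle A applies: it must be bound in its binding domain.
Binding domain of *herself₆*: the embedded TP, whose subject is Bianca₃.
*Freya₁* c-commands the anaphor but is outside its binding domain → cannot satisfy Principle A.
*Odette₂* c-commands the anaphor but is outside its binding domain → cannot satisfy Principle A.
*Bianca₃* c-commands the anaphor within its binding domain → licit binder.
*Nadia₄* c-commands the anaphor within its binding domain → licit binder.
*Clara₅* does not c-command the anaphor → cannot bind it.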